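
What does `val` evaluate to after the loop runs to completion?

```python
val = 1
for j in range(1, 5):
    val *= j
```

Let's trace through this code step by step.

Initialize: val = 1
Entering loop: for j in range(1, 5):
After iteration 1: j = 1, val = 1
After iteration 2: j = 2, val = 2
After iteration 3: j = 3, val = 6
After iteration 4: j = 4, val = 24
Loop ends.

Final answer: 24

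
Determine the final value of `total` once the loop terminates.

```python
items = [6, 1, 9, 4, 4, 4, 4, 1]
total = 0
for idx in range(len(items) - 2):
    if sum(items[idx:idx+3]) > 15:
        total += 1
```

Let's trace through this code step by step.

Initialize: items = [6, 1, 9, 4, 4, 4, 4, 1]
Initialize: total = 0
Entering loop: for idx in range(len(items) - 2):
After iteration 1: idx = 0, total = 1
After iteration 2: idx = 1, total = 1
After iteration 3: idx = 2, total = 2
After iteration 4: idx = 3, total = 2
After iteration 5: idx = 4, total = 2
After iteration 6: idx = 5, total = 2
Loop ends.

Final answer: 2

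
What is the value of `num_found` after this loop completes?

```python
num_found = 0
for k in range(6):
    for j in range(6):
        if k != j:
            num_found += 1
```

Let's trace through this code step by step.

Initialize: num_found = 0
Entering loop: for k in range(6):
After iteration 1: k = 0, num_found = 5
After iteration 2: k = 1, num_found = 10
After iteration 3: k = 2, num_found = 15
After iteration 4: k = 3, num_found = 20
After iteration 5: k = 4, num_found = 25
After iteration 6: k = 5, num_found = 30
Loop ends.

Final answer: 30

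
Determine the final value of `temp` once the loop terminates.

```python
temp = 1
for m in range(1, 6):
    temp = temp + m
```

Let's trace through this code step by step.

Initialize: temp = 1
Entering loop: for m in range(1, 6):
After iteration 1: m = 1, temp = 2
After iteration 2: m = 2, temp = 4
After iteration 3: m = 3, temp = 7
After iteration 4: m = 4, temp = 11
After iteration 5: m = 5, temp = 16
Loop ends.

Final answer: 16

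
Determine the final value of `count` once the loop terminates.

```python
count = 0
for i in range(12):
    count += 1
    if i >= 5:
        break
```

Let's trace through this code step by step.

Initialize: count = 0
Entering loop: for i in range(12):
After iteration 1: i = 0, count = 1
After iteration 2: i = 1, count = 2
After iteration 3: i = 2, count = 3
After iteration 4: i = 3, count = 4
After iteration 5: i = 4, count = 5
After iteration 6: i = 5, count = 6
Loop ends.

Final answer: 6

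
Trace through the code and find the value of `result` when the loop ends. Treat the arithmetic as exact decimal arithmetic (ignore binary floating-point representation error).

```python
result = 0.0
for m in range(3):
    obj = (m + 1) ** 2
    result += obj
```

Let's trace through this code step by step.

Initialize: result = 0.0
Entering loop: for m in range(3):
After iteration 1: m = 0, result = 1.0, obj = 1
After iteration 2: m = 1, result = 5.0, obj = 4
After iteration 3: m = 2, result = 14.0, obj = 9
Loop ends.

Final answer: 14.0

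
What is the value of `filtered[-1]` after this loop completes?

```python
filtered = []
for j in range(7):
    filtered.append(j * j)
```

Let's trace through this code step by step.

Initialize: filtered = []
Entering loop: for j in range(7):
After iteration 1: j = 0, filtered = [0]
After iteration 2: j = 1, filtered = [0, 1]
After iteration 3: j = 2, filtered = [0, 1, 4]
After iteration 4: j = 3, filtered = [0, 1, 4, 9]
After iteration 5: j = 4, filtered = [0, 1, 4, 9, 16]
After iteration 6: j = 5, filtered = [0, 1, 4, 9, 16, 25]
After iteration 7: j = 6, filtered = [0, 1, 4, 9, 16, 25, 36]
Loop ends.
filtered[-1] = 36

Final answer: 36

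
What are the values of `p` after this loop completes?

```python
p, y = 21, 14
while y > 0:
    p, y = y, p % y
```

Let's trace through this code step by step.

Initialize: p = 21
Initialize: y = 14
Entering loop: while y > 0:
After iteration 1: p = 14, y = 7
After iteration 2: p = 7, y = 0
Loop ends.

Final answer: 7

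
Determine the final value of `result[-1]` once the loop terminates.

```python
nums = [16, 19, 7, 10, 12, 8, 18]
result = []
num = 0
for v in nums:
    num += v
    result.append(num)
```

Let's trace through this code step by step.

Initialize: nums = [16, 19, 7, 10, 12, 8, 18]
Initialize: result = []
Initialize: num = 0
Entering loop: for v in nums:
After iteration 1: v = 16, result = [16], num = 16
After iteration 2: v = 19, result = [16, 35], num = 35
After iteration 3: v = 7, result = [16, 35, 42], num = 42
After iteration 4: v = 10, result = [16, 35, 42, 52], num = 52
After iteration 5: v = 12, result = [16, 35, 42, 52, 64], num = 64
After iteration 6: v = 8, result = [16, 35, 42, 52, 64, 72], num = 72
After iteration 7: v = 18, result = [16, 35, 42, 52, 64, 72, 90], num = 90
Loop ends.
result[-1] = 90

Final answer: 90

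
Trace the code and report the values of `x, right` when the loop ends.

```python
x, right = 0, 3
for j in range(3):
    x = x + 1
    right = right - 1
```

Let's trace through this code step by step.

Initialize: x = 0
Initialize: right = 3
Entering loop: for j in range(3):
After iteration 1: j = 0, x = 1, right = 2
After iteration 2: j = 1, x = 2, right = 1
After iteration 3: j = 2, x = 3, right = 0
Loop ends.

Final answer: 3, 0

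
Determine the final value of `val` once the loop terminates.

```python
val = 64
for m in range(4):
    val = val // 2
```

Let's trace through this code step by step.

Initialize: val = 64
Entering loop: for m in range(4):
After iteration 1: m = 0, val = 32
After iteration 2: m = 1, val = 16
After iteration 3: m = 2, val = 8
After iteration 4: m = 3, val = 4
Loop ends.

Final answer: 4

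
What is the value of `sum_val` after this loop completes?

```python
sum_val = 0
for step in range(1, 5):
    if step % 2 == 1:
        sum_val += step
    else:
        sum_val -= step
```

Let's trace through this code step by step.

Initialize: sum_val = 0
Entering loop: for step in range(1, 5):
After iteration 1: step = 1, sum_val = 1
After iteration 2: step = 2, sum_val = -1
After iteration 3: step = 3, sum_val = 2
After iteration 4: step = 4, sum_val = -2
Loop ends.

Final answer: -2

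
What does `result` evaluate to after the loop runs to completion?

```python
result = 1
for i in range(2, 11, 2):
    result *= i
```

Let's trace through this code step by step.

Initialize: result = 1
Entering loop: for i in range(2, 11, 2):
After iteration 1: i = 2, result = 2
After iteration 2: i = 4, result = 8
After iteration 3: i = 6, result = 48
After iteration 4: i = 8, result = 384
After iteration 5: i = 10, result = 3840
Loop ends.

Final answer: 3840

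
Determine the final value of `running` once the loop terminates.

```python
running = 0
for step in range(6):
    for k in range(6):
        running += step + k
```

Let's trace through this code step by step.

Initialize: running = 0
Entering loop: for step in range(6):
After iteration 1: step = 0, running = 15
After iteration 2: step = 1, running = 36
After iteration 3: step = 2, running = 63
After iteration 4: step = 3, running = 96
After iteration 5: step = 4, running = 135
After iteration 6: step = 5, running = 180
Loop ends.

Final answer: 180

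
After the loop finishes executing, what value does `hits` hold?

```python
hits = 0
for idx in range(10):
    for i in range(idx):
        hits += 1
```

Let's trace through this code step by step.

Initialize: hits = 0
Entering loop: for idx in range(10):
After iteration 1: idx = 0, hits = 0
After iteration 2: idx = 1, hits = 1, i = 0
After iteration 3: idx = 2, hits = 3, i = 1
After iteration 4: idx = 3, hits = 6, i = 2
After iteration 5: idx = 4, hits = 10, i = 3
After iteration 6: idx = 5, hits = 15, i = 4
After iteration 7: idx = 6, hits = 21, i = 5
After iteration 8: idx = 7, hits = 28, i = 6
After iteration 9: idx = 8, hits = 36, i = 7
After iteration 10: idx = 9, hits = 45, i = 8
Loop ends.

Final answer: 45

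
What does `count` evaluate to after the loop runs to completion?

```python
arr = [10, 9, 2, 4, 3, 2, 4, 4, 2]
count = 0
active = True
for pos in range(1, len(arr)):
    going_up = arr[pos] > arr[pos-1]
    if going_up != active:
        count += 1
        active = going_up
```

Let's trace through this code step by step.

Initialize: arr = [10, 9, 2, 4, 3, 2, 4, 4, 2]
Initialize: count = 0
Initialize: active = True
Entering loop: for pos in range(1, len(arr)):
After iteration 1: pos = 1, count = 1, active = False, going_up = False
After iteration 2: pos = 2, count = 1, active = False, going_up = False
After iteration 3: pos = 3, count = 2, active = True, going_up = True
After iteration 4: pos = 4, count = 3, active = False, going_up = False
After iteration 5: pos = 5, count = 3, active = False, going_up = False
After iteration 6: pos = 6, count = 4, active = True, going_up = True
After iteration 7: pos = 7, count = 5, active = False, going_up = False
After iteration 8: pos = 8, count = 5, active = False, going_up = False
Loop ends.

Final answer: 5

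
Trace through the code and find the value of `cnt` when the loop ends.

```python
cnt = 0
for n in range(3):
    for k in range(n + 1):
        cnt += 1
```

Let's trace through this code step by step.

Initialize: cnt = 0
Entering loop: for n in range(3):
After iteration 1: n = 0, cnt = 1, k = 0
After iteration 2: n = 1, cnt = 3, k = 1
After iteration 3: n = 2, cnt = 6, k = 2
Loop ends.

Final answer: 6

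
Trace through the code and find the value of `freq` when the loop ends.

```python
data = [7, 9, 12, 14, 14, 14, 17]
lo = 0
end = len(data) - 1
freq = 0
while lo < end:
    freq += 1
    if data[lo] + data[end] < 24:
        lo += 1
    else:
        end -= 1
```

Let's trace through this code step by step.

Initialize: data = [7, 9, 12, 14, 14, 14, 17]
Initialize: lo = 0
Initialize: end = 6
Initialize: freq = 0
Entering loop: while lo < end:
After iteration 1: lo = 0, end = 5, freq = 1
After iteration 2: lo = 1, end = 5, freq = 2
After iteration 3: lo = 2, end = 5, freq = 3
After iteration 4: lo = 2, end = 4, freq = 4
After iteration 5: lo = 2, end = 3, freq = 5
After iteration 6: lo = 2, end = 2, freq = 6
Loop ends.

Final answer: 6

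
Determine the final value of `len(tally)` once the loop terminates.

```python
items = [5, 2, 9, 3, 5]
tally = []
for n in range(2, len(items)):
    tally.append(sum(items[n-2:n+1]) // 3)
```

Let's trace through this code step by step.

Initialize: items = [5, 2, 9, 3, 5]
Initialize: tally = []
Entering loop: for n in range(2, len(items)):
After iteration 1: n = 2, tally = [5]
After iteration 2: n = 3, tally = [5, 4]
After iteration 3: n = 4, tally = [5, 4, 5]
Loop ends.
len(tally) = 3

Final answer: 3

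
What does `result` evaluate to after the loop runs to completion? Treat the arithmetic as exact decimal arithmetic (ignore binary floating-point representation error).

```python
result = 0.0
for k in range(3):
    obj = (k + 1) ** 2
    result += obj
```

Let's trace through this code step by step.

Initialize: result = 0.0
Entering loop: for k in range(3):
After iteration 1: k = 0, result = 1.0, obj = 1
After iteration 2: k = 1, result = 5.0, obj = 4
After iteration 3: k = 2, result = 14.0, obj = 9
Loop ends.

Final answer: 14.0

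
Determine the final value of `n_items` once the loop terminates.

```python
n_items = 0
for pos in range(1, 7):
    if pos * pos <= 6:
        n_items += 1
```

Let's trace through this code step by step.

Initialize: n_items = 0
Entering loop: for pos in range(1, 7):
After iteration 1: pos = 1, n_items = 1
After iteration 2: pos = 2, n_items = 2
After iteration 3: pos = 3, n_items = 2
After iteration 4: pos = 4, n_items = 2
After iteration 5: pos = 5, n_items = 2
After iteration 6: pos = 6, n_items = 2
Loop ends.

Final answer: 2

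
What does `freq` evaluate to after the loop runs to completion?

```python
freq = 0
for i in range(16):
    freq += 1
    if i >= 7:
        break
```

Let's trace through this code step by step.

Initialize: freq = 0
Entering loop: for i in range(16):
After iteration 1: i = 0, freq = 1
After iteration 2: i = 1, freq = 2
After iteration 3: i = 2, freq = 3
After iteration 4: i = 3, freq = 4
After iteration 5: i = 4, freq = 5
After iteration 6: i = 5, freq = 6
After iteration 7: i = 6, freq = 7
After iteration 8: i = 7, freq = 8
Loop ends.

Final answer: 8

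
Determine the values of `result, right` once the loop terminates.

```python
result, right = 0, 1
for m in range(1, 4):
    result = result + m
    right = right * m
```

Let's trace through this code step by step.

Initialize: result = 0
Initialize: right = 1
Entering loop: for m in range(1, 4):
After iteration 1: m = 1, result = 1, right = 1
After iteration 2: m = 2, result = 3, right = 2
After iteration 3: m = 3, result = 6, right = 6
Loop ends.

Final answer: 6, 6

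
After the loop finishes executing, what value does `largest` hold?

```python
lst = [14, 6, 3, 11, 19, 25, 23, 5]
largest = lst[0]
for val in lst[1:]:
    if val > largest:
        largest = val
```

Let's trace through this code step by step.

Initialize: lst = [14, 6, 3, 11, 19, 25, 23, 5]
Initialize: largest = 14
Entering loop: for val in lst[1:]:
After iteration 1: val = 6, largest = 14
After iteration 2: val = 3, largest = 14
After iteration 3: val = 11, largest = 14
After iteration 4: val = 19, largest = 19
After iteration 5: val = 25, largest = 25
After iteration 6: val = 23, largest = 25
After iteration 7: val = 5, largest = 25
Loop ends.

Final answer: 25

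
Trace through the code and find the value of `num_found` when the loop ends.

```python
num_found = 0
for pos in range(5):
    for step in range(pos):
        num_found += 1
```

Let's trace through this code step by step.

Initialize: num_found = 0
Entering loop: for pos in range(5):
After iteration 1: pos = 0, num_found = 0
After iteration 2: pos = 1, num_found = 1, step = 0
After iteration 3: pos = 2, num_found = 3, step = 1
After iteration 4: pos = 3, num_found = 6, step = 2
After iteration 5: pos = 4, num_found = 10, step = 3
Loop ends.

Final answer: 10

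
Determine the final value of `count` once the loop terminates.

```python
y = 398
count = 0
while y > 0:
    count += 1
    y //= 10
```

Let's trace through this code step by step.

Initialize: y = 398
Initialize: count = 0
Entering loop: while y > 0:
After iteration 1: y = 39, count = 1
After iteration 2: y = 3, count = 2
After iteration 3: y = 0, count = 3
Loop ends.

Final answer: 3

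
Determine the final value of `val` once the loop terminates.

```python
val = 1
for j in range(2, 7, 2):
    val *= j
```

Let's trace through this code step by step.

Initialize: val = 1
Entering loop: for j in range(2, 7, 2):
After iteration 1: j = 2, val = 2
After iteration 2: j = 4, val = 8
After iteration 3: j = 6, val = 48
Loop ends.

Final answer: 48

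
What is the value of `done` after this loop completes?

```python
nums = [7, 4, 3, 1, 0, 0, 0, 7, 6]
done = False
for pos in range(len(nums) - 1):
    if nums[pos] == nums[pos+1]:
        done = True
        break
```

Let's trace through this code step by step.

Initialize: nums = [7, 4, 3, 1, 0, 0, 0, 7, 6]
Initialize: done = False
Entering loop: for pos in range(len(nums) - 1):
After iteration 1: pos = 0, done = False
After iteration 2: pos = 1, done = False
After iteration 3: pos = 2, done = False
After iteration 4: pos = 3, done = False
After iteration 5: pos = 4, done = True
Loop ends.

Final answer: True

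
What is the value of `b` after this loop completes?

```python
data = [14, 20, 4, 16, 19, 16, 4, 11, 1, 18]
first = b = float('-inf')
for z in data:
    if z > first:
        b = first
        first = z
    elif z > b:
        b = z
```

Let's trace through this code step by step.

Initialize: data = [14, 20, 4, 16, 19, 16, 4, 11, 1, 18]
Initialize: first = -inf
Initialize: b = -inf
Entering loop: for z in data:
After iteration 1: z = 14, first = 14, b = -inf
After iteration 2: z = 20, first = 20, b = 14
After iteration 3: z = 4, first = 20, b = 14
After iteration 4: z = 16, first = 20, b = 16
After iteration 5: z = 19, first = 20, b = 19
After iteration 6: z = 16, first = 20, b = 19
After iteration 7: z = 4, first = 20, b = 19
After iteration 8: z = 11, first = 20, b = 19
After iteration 9: z = 1, first = 20, b = 19
After iteration 10: z = 18, first = 20, b = 19
Loop ends.

Final answer: 19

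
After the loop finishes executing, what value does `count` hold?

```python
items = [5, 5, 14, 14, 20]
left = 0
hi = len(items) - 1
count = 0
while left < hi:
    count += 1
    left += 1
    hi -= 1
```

Let's trace through this code step by step.

Initialize: items = [5, 5, 14, 14, 20]
Initialize: left = 0
Initialize: hi = 4
Initialize: count = 0
Entering loop: while left < hi:
After iteration 1: left = 1, hi = 3, count = 1
After iteration 2: left = 2, hi = 2, count = 2
Loop ends.

Final answer: 2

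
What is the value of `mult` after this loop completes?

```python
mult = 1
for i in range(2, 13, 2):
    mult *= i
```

Let's trace through this code step by step.

Initialize: mult = 1
Entering loop: for i in range(2, 13, 2):
After iteration 1: i = 2, mult = 2
After iteration 2: i = 4, mult = 8
After iteration 3: i = 6, mult = 48
After iteration 4: i = 8, mult = 384
After iteration 5: i = 10, mult = 3840
After iteration 6: i = 12, mult = 46080
Loop ends.

Final answer: 46080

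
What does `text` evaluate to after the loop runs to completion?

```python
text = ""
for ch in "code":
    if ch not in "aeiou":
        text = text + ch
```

Let's trace through this code step by step.

Initialize: text = ''
Entering loop: for ch in "code":
After iteration 1: ch = 'c', text = 'c'
After iteration 2: ch = 'o', text = 'c'
After iteration 3: ch = 'd', text = 'cd'
After iteration 4: ch = 'e', text = 'cd'
Loop ends.

Final answer: 'cd'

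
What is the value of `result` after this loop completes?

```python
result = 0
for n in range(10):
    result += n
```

Let's trace through this code step by step.

Initialize: result = 0
Entering loop: for n in range(10):
After iteration 1: n = 0, result = 0
After iteration 2: n = 1, result = 1
After iteration 3: n = 2, result = 3
After iteration 4: n = 3, result = 6
After iteration 5: n = 4, result = 10
After iteration 6: n = 5, result = 15
After iteration 7: n = 6, result = 21
After iteration 8: n = 7, result = 28
After iteration 9: n = 8, result = 36
After iteration 10: n = 9, result = 45
Loop ends.

Final answer: 45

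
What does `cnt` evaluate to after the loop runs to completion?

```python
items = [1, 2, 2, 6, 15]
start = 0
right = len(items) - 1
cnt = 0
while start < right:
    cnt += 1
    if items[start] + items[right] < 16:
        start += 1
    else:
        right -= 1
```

Let's trace through this code step by step.

Initialize: items = [1, 2, 2, 6, 15]
Initialize: start = 0
Initialize: right = 4
Initialize: cnt = 0
Entering loop: while start < right:
After iteration 1: start = 0, right = 3, cnt = 1
After iteration 2: start = 1, right = 3, cnt = 2
After iteration 3: start = 2, right = 3, cnt = 3
After iteration 4: start = 3, right = 3, cnt = 4
Loop ends.

Final answer: 4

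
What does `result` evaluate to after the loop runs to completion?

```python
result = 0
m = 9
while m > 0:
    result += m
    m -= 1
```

Let's trace through this code step by step.

Initialize: result = 0
Initialize: m = 9
Entering loop: while m > 0:
After iteration 1: result = 9, m = 8
After iteration 2: result = 17, m = 7
After iteration 3: result = 24, m = 6
After iteration 4: result = 30, m = 5
After iteration 5: result = 35, m = 4
After iteration 6: result = 39, m = 3
After iteration 7: result = 42, m = 2
After iteration 8: result = 44, m = 1
After iteration 9: result = 45, m = 0
Loop ends.

Final answer: 45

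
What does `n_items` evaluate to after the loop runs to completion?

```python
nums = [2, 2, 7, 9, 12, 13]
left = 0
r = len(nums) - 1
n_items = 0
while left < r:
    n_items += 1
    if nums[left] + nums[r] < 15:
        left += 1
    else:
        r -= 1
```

Let's trace through this code step by step.

Initialize: nums = [2, 2, 7, 9, 12, 13]
Initialize: left = 0
Initialize: r = 5
Initialize: n_items = 0
Entering loop: while left < r:
After iteration 1: left = 0, r = 4, n_items = 1
After iteration 2: left = 1, r = 4, n_items = 2
After iteration 3: left = 2, r = 4, n_items = 3
After iteration 4: left = 2, r = 3, n_items = 4
After iteration 5: left = 2, r = 2, n_items = 5
Loop ends.

Final answer: 5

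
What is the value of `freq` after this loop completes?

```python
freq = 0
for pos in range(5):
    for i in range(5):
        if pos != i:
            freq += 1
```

Let's trace through this code step by step.

Initialize: freq = 0
Entering loop: for pos in range(5):
After iteration 1: pos = 0, freq = 4
After iteration 2: pos = 1, freq = 8
After iteration 3: pos = 2, freq = 12
After iteration 4: pos = 3, freq = 16
After iteration 5: pos = 4, freq = 20
Loop ends.

Final answer: 20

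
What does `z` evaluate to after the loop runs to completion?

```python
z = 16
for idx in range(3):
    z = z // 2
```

Let's trace through this code step by step.

Initialize: z = 16
Entering loop: for idx in range(3):
After iteration 1: idx = 0, z = 8
After iteration 2: idx = 1, z = 4
After iteration 3: idx = 2, z = 2
Loop ends.

Final answer: 2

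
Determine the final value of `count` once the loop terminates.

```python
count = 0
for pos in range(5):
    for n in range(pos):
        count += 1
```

Let's trace through this code step by step.

Initialize: count = 0
Entering loop: for pos in range(5):
After iteration 1: pos = 0, count = 0
After iteration 2: pos = 1, count = 1, n = 0
After iteration 3: pos = 2, count = 3, n = 1
After iteration 4: pos = 3, count = 6, n = 2
After iteration 5: pos = 4, count = 10, n = 3
Loop ends.

Final answer: 10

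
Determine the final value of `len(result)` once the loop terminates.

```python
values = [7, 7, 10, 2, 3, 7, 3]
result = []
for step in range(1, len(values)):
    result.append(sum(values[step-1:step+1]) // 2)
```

Let's trace through this code step by step.

Initialize: values = [7, 7, 10, 2, 3, 7, 3]
Initialize: result = []
Entering loop: for step in range(1, len(values)):
After iteration 1: step = 1, result = [7]
After iteration 2: step = 2, result = [7, 8]
After iteration 3: step = 3, result = [7, 8, 6]
After iteration 4: step = 4, result = [7, 8, 6, 2]
After iteration 5: step = 5, result = [7, 8, 6, 2, 5]
After iteration 6: step = 6, result = [7, 8, 6, 2, 5, 5]
Loop ends.
len(result) = 6

Final answer: 6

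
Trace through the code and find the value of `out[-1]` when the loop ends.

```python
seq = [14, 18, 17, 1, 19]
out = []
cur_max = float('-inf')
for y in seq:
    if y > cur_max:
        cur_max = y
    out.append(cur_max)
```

Let's trace through this code step by step.

Initialize: seq = [14, 18, 17, 1, 19]
Initialize: out = []
Initialize: cur_max = -inf
Entering loop: for y in seq:
After iteration 1: y = 14, out = [14], cur_max = 14
After iteration 2: y = 18, out = [14, 18], cur_max = 18
After iteration 3: y = 17, out = [14, 18, 18], cur_max = 18
After iteration 4: y = 1, out = [14, 18, 18, 18], cur_max = 18
After iteration 5: y = 19, out = [14, 18, 18, 18, 19], cur_max = 19
Loop ends.
out[-1] = 19

Final answer: 19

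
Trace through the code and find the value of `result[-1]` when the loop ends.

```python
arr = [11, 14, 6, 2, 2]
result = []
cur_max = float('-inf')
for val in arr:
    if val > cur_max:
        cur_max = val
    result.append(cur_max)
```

Let's trace through this code step by step.

Initialize: arr = [11, 14, 6, 2, 2]
Initialize: result = []
Initialize: cur_max = -inf
Entering loop: for val in arr:
After iteration 1: val = 11, result = [11], cur_max = 11
After iteration 2: val = 14, result = [11, 14], cur_max = 14
After iteration 3: val = 6, result = [11, 14, 14], cur_max = 14
After iteration 4: val = 2, result = [11, 14, 14, 14], cur_max = 14
After iteration 5: val = 2, result = [11, 14, 14, 14, 14], cur_max = 14
Loop ends.
result[-1] = 14

Final answer: 14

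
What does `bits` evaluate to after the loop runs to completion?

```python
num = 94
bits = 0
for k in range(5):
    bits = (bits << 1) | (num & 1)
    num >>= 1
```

Let's trace through this code step by step.

Initialize: num = 94
Initialize: bits = 0
Entering loop: for k in range(5):
After iteration 1: k = 0, num = 47, bits = 0
After iteration 2: k = 1, num = 23, bits = 1
After iteration 3: k = 2, num = 11, bits = 3
After iteration 4: k = 3, num = 5, bits = 7
After iteration 5: k = 4, num = 2, bits = 15
Loop ends.

Final answer: 15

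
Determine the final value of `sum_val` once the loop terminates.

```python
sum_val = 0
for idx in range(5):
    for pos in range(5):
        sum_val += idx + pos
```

Let's trace through this code step by step.

Initialize: sum_val = 0
Entering loop: for idx in range(5):
After iteration 1: idx = 0, sum_val = 10
After iteration 2: idx = 1, sum_val = 25
After iteration 3: idx = 2, sum_val = 45
After iteration 4: idx = 3, sum_val = 70
After iteration 5: idx = 4, sum_val = 100
Loop ends.

Final answer: 100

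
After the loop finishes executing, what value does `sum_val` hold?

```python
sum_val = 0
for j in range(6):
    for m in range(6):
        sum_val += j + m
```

Let's trace through this code step by step.

Initialize: sum_val = 0
Entering loop: for j in range(6):
After iteration 1: j = 0, sum_val = 15
After iteration 2: j = 1, sum_val = 36
After iteration 3: j = 2, sum_val = 63
After iteration 4: j = 3, sum_val = 96
After iteration 5: j = 4, sum_val = 135
After iteration 6: j = 5, sum_val = 180
Loop ends.

Final answer: 180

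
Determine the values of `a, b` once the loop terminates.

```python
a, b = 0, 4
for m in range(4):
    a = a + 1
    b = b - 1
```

Let's trace through this code step by step.

Initialize: a = 0
Initialize: b = 4
Entering loop: for m in range(4):
After iteration 1: m = 0, a = 1, b = 3
After iteration 2: m = 1, a = 2, b = 2
After iteration 3: m = 2, a = 3, b = 1
After iteration 4: m = 3, a = 4, b = 0
Loop ends.

Final answer: 4, 0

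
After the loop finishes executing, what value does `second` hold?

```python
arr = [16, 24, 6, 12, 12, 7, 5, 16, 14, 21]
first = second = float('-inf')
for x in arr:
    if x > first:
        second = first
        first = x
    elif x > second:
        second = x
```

Let's trace through this code step by step.

Initialize: arr = [16, 24, 6, 12, 12, 7, 5, 16, 14, 21]
Initialize: first = -inf
Initialize: second = -inf
Entering loop: for x in arr:
After iteration 1: x = 16, first = 16, second = -inf
After iteration 2: x = 24, first = 24, second = 16
After iteration 3: x = 6, first = 24, second = 16
After iteration 4: x = 12, first = 24, second = 16
After iteration 5: x = 12, first = 24, second = 16
After iteration 6: x = 7, first = 24, second = 16
After iteration 7: x = 5, first = 24, second = 16
After iteration 8: x = 16, first = 24, second = 16
After iteration 9: x = 14, first = 24, second = 16
After iteration 10: x = 21, first = 24, second = 21
Loop ends.

Final answer: 21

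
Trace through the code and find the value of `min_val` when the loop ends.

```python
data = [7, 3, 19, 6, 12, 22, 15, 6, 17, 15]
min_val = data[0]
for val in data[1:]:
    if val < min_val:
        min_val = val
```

Let's trace through this code step by step.

Initialize: data = [7, 3, 19, 6, 12, 22, 15, 6, 17, 15]
Initialize: min_val = 7
Entering loop: for val in data[1:]:
After iteration 1: val = 3, min_val = 3
After iteration 2: val = 19, min_val = 3
After iteration 3: val = 6, min_val = 3
After iteration 4: val = 12, min_val = 3
After iteration 5: val = 22, min_val = 3
After iteration 6: val = 15, min_val = 3
After iteration 7: val = 6, min_val = 3
After iteration 8: val = 17, min_val = 3
After iteration 9: val = 15, min_val = 3
Loop ends.

Final answer: 3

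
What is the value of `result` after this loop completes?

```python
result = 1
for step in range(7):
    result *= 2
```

Let's trace through this code step by step.

Initialize: result = 1
Entering loop: for step in range(7):
After iteration 1: step = 0, result = 2
After iteration 2: step = 1, result = 4
After iteration 3: step = 2, result = 8
After iteration 4: step = 3, result = 16
After iteration 5: step = 4, result = 32
After iteration 6: step = 5, result = 64
After iteration 7: step = 6, result = 128
Loop ends.

Final answer: 128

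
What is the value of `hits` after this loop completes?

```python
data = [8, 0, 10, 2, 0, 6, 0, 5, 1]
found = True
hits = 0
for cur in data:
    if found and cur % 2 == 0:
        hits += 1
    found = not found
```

Let's trace through this code step by step.

Initialize: data = [8, 0, 10, 2, 0, 6, 0, 5, 1]
Initialize: found = True
Initialize: hits = 0
Entering loop: for cur in data:
After iteration 1: cur = 8, found = False, hits = 1
After iteration 2: cur = 0, found = True, hits = 1
After iteration 3: cur = 10, found = False, hits = 2
After iteration 4: cur = 2, found = True, hits = 2
After iteration 5: cur = 0, found = False, hits = 3
After iteration 6: cur = 6, found = True, hits = 3
After iteration 7: cur = 0, found = False, hits = 4
After iteration 8: cur = 5, found = True, hits = 4
After iteration 9: cur = 1, found = False, hits = 4
Loop ends.

Final answer: 4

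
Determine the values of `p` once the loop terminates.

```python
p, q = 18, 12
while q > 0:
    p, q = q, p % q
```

Let's trace through this code step by step.

Initialize: p = 18
Initialize: q = 12
Entering loop: while q > 0:
After iteration 1: p = 12, q = 6
After iteration 2: p = 6, q = 0
Loop ends.

Final answer: 6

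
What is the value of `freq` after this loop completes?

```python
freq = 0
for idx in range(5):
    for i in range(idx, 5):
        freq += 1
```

Let's trace through this code step by step.

Initialize: freq = 0
Entering loop: for idx in range(5):
After iteration 1: idx = 0, freq = 5
After iteration 2: idx = 1, freq = 9
After iteration 3: idx = 2, freq = 12
After iteration 4: idx = 3, freq = 14
After iteration 5: idx = 4, freq = 15
Loop ends.

Final answer: 15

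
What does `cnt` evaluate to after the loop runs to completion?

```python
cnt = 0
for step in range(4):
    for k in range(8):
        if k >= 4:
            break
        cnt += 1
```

Let's trace through this code step by step.

Initialize: cnt = 0
Entering loop: for step in range(4):
After iteration 1: step = 0, cnt = 4
After iteration 2: step = 1, cnt = 8
After iteration 3: step = 2, cnt = 12
After iteration 4: step = 3, cnt = 16
Loop ends.

Final answer: 16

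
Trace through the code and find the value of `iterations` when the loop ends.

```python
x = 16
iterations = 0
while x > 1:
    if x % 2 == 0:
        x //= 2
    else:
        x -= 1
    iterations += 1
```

Let's trace through this code step by step.

Initialize: x = 16
Initialize: iterations = 0
Entering loop: while x > 1:
After iteration 1: x = 8, iterations = 1
After iteration 2: x = 4, iterations = 2
After iteration 3: x = 2, iterations = 3
After iteration 4: x = 1, iterations = 4
Loop ends.

Final answer: 4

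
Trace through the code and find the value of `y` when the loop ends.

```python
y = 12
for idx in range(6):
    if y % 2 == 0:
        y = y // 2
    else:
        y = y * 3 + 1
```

Let's trace through this code step by step.

Initialize: y = 12
Entering loop: for idx in range(6):
After iteration 1: idx = 0, y = 6
After iteration 2: idx = 1, y = 3
After iteration 3: idx = 2, y = 10
After iteration 4: idx = 3, y = 5
After iteration 5: idx = 4, y = 16
After iteration 6: idx = 5, y = 8
Loop ends.

Final answer: 8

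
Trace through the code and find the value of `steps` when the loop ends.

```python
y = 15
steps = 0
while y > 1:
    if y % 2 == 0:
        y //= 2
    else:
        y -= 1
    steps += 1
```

Let's trace through this code step by step.

Initialize: y = 15
Initialize: steps = 0
Entering loop: while y > 1:
After iteration 1: y = 14, steps = 1
After iteration 2: y = 7, steps = 2
After iteration 3: y = 6, steps = 3
After iteration 4: y = 3, steps = 4
After iteration 5: y = 2, steps = 5
After iteration 6: y = 1, steps = 6
Loop ends.

Final answer: 6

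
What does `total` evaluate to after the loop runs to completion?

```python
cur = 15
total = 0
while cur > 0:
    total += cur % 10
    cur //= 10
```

Let's trace through this code step by step.

Initialize: cur = 15
Initialize: total = 0
Entering loop: while cur > 0:
After iteration 1: cur = 1, total = 5
After iteration 2: cur = 0, total = 6
Loop ends.

Final answer: 6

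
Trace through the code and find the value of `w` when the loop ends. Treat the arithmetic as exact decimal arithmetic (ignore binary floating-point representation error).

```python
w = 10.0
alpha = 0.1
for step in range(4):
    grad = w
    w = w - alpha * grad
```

Let's trace through this code step by step.

Initialize: w = 10.0
Initialize: alpha = 0.1
Entering loop: for step in range(4):
After iteration 1: step = 0, w = 9.0, grad = 10.0
After iteration 2: step = 1, w = 8.1, grad = 9.0
After iteration 3: step = 2, w = 7.29, grad = 8.1
After iteration 4: step = 3, w = 6.561, grad = 7.29
Loop ends.

Final answer: 6.561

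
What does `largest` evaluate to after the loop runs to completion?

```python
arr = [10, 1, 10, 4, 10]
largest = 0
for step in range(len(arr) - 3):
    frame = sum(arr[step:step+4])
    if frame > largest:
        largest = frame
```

Let's trace through this code step by step.

Initialize: arr = [10, 1, 10, 4, 10]
Initialize: largest = 0
Entering loop: for step in range(len(arr) - 3):
After iteration 1: step = 0, largest = 25
After iteration 2: step = 1, largest = 25
Loop ends.

Final answer: 25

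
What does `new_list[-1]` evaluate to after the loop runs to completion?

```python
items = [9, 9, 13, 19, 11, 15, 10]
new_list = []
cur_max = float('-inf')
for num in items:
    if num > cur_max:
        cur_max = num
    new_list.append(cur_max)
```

Let's trace through this code step by step.

Initialize: items = [9, 9, 13, 19, 11, 15, 10]
Initialize: new_list = []
Initialize: cur_max = -inf
Entering loop: for num in items:
After iteration 1: num = 9, new_list = [9], cur_max = 9
After iteration 2: num = 9, new_list = [9, 9], cur_max = 9
After iteration 3: num = 13, new_list = [9, 9, 13], cur_max = 13
After iteration 4: num = 19, new_list = [9, 9, 13, 19], cur_max = 19
After iteration 5: num = 11, new_list = [9, 9, 13, 19, 19], cur_max = 19
After iteration 6: num = 15, new_list = [9, 9, 13, 19, 19, 19], cur_max = 19
After iteration 7: num = 10, new_list = [9, 9, 13, 19, 19, 19, 19], cur_max = 19
Loop ends.
new_list[-1] = 19

Final answer: 19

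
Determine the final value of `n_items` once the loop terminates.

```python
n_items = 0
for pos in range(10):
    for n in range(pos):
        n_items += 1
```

Let's trace through this code step by step.

Initialize: n_items = 0
Entering loop: for pos in range(10):
After iteration 1: pos = 0, n_items = 0
After iteration 2: pos = 1, n_items = 1, n = 0
After iteration 3: pos = 2, n_items = 3, n = 1
After iteration 4: pos = 3, n_items = 6, n = 2
After iteration 5: pos = 4, n_items = 10, n = 3
After iteration 6: pos = 5, n_items = 15, n = 4
After iteration 7: pos = 6, n_items = 21, n = 5
After iteration 8: pos = 7, n_items = 28, n = 6
After iteration 9: pos = 8, n_items = 36, n = 7
After iteration 10: pos = 9, n_items = 45, n = 8
Loop ends.

Final answer: 45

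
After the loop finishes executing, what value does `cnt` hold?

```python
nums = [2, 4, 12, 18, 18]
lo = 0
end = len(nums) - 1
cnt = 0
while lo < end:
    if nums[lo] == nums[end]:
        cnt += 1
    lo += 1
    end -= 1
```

Let's trace through this code step by step.

Initialize: nums = [2, 4, 12, 18, 18]
Initialize: lo = 0
Initialize: end = 4
Initialize: cnt = 0
Entering loop: while lo < end:
After iteration 1: lo = 1, end = 3, cnt = 0
After iteration 2: lo = 2, end = 2, cnt = 0
Loop ends.

Final answer: 0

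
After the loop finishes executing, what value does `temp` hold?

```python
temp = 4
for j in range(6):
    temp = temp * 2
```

Let's trace through this code step by step.

Initialize: temp = 4
Entering loop: for j in range(6):
After iteration 1: j = 0, temp = 8
After iteration 2: j = 1, temp = 16
After iteration 3: j = 2, temp = 32
After iteration 4: j = 3, temp = 64
After iteration 5: j = 4, temp = 128
After iteration 6: j = 5, temp = 256
Loop ends.

Final answer: 256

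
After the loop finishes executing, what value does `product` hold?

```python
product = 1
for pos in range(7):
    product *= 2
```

Let's trace through this code step by step.

Initialize: product = 1
Entering loop: for pos in range(7):
After iteration 1: pos = 0, product = 2
After iteration 2: pos = 1, product = 4
After iteration 3: pos = 2, product = 8
After iteration 4: pos = 3, product = 16
After iteration 5: pos = 4, product = 32
After iteration 6: pos = 5, product = 64
After iteration 7: pos = 6, product = 128
Loop ends.

Final answer: 128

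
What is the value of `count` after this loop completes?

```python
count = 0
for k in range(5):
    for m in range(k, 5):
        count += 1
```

Let's trace through this code step by step.

Initialize: count = 0
Entering loop: for k in range(5):
After iteration 1: k = 0, count = 5
After iteration 2: k = 1, count = 9
After iteration 3: k = 2, count = 12
After iteration 4: k = 3, count = 14
After iteration 5: k = 4, count = 15
Loop ends.

Final answer: 15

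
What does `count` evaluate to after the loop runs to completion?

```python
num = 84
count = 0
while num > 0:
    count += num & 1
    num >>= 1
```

Let's trace through this code step by step.

Initialize: num = 84
Initialize: count = 0
Entering loop: while num > 0:
After iteration 1: num = 42, count = 0
After iteration 2: num = 21, count = 0
After iteration 3: num = 10, count = 1
After iteration 4: num = 5, count = 1
After iteration 5: num = 2, count = 2
After iteration 6: num = 1, count = 2
After iteration 7: num = 0, count = 3
Loop ends.

Final answer: 3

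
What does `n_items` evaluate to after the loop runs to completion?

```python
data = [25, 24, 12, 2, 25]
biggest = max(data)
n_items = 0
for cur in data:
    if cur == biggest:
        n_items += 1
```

Let's trace through this code step by step.

Initialize: data = [25, 24, 12, 2, 25]
Initialize: biggest = 25
Initialize: n_items = 0
Entering loop: for cur in data:
After iteration 1: cur = 25, n_items = 1
After iteration 2: cur = 24, n_items = 1
After iteration 3: cur = 12, n_items = 1
After iteration 4: cur = 2, n_items = 1
After iteration 5: cur = 25, n_items = 2
Loop ends.

Final answer: 2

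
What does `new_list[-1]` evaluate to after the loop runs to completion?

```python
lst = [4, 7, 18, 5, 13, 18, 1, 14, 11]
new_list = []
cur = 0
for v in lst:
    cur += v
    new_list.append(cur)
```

Let's trace through this code step by step.

Initialize: lst = [4, 7, 18, 5, 13, 18, 1, 14, 11]
Initialize: new_list = []
Initialize: cur = 0
Entering loop: for v in lst:
After iteration 1: v = 4, new_list = [4], cur = 4
After iteration 2: v = 7, new_list = [4, 11], cur = 11
After iteration 3: v = 18, new_list = [4, 11, 29], cur = 29
After iteration 4: v = 5, new_list = [4, 11, 29, 34], cur = 34
After iteration 5: v = 13, new_list = [4, 11, 29, 34, 47], cur = 47
After iteration 6: v = 18, new_list = [4, 11, 29, 34, 47, 65], cur = 65
After iteration 7: v = 1, new_list = [4, 11, 29, 34, 47, 65, 66], cur = 66
After iteration 8: v = 14, new_list = [4, 11, 29, 34, 47, 65, 66, 80], cur = 80
After iteration 9: v = 11, new_list = [4, 11, 29, 34, 47, 65, 66, 80, 91], cur = 91
Loop ends.
new_list[-1] = 91

Final answer: 91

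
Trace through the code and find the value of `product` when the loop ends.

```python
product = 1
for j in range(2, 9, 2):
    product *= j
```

Let's trace through this code step by step.

Initialize: product = 1
Entering loop: for j in range(2, 9, 2):
After iteration 1: j = 2, product = 2
After iteration 2: j = 4, product = 8
After iteration 3: j = 6, product = 48
After iteration 4: j = 8, product = 384
Loop ends.

Final answer: 384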